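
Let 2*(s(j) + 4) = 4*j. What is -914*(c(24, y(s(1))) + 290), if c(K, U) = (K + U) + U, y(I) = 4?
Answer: -294308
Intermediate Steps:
s(j) = -4 + 2*j (s(j) = -4 + (4*j)/2 = -4 + 2*j)
c(K, U) = K + 2*U
-914*(c(24, y(s(1))) + 290) = -914*((24 + 2*4) + 290) = -914*((24 + 8) + 290) = -914*(32 + 290) = -914*322 = -294308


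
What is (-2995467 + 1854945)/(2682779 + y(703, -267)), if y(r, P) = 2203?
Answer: -190087/447497 ≈ -0.42478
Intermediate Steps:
(-2995467 + 1854945)/(2682779 + y(703, -267)) = (-2995467 + 1854945)/(2682779 + 2203) = -1140522/2684982 = -1140522*1/2684982 = -190087/447497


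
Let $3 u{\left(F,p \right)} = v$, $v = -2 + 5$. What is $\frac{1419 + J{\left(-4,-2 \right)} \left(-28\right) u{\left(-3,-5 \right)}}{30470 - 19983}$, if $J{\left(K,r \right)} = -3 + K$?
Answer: $\frac{1615}{10487} \approx 0.154$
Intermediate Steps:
$v = 3$
$u{\left(F,p \right)} = 1$ ($u{\left(F,p \right)} = \frac{1}{3} \cdot 3 = 1$)
$\frac{1419 + J{\left(-4,-2 \right)} \left(-28\right) u{\left(-3,-5 \right)}}{30470 - 19983} = \frac{1419 + \left(-3 - 4\right) \left(-28\right) 1}{30470 - 19983} = \frac{1419 + \left(-7\right) \left(-28\right) 1}{10487} = \left(1419 + 196 \cdot 1\right) \frac{1}{10487} = \left(1419 + 196\right) \frac{1}{10487} = 1615 \cdot \frac{1}{10487} = \frac{1615}{10487}$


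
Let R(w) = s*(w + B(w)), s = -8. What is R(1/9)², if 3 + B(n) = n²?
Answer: 3474496/6561 ≈ 529.57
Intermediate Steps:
B(n) = -3 + n²
R(w) = 24 - 8*w - 8*w² (R(w) = -8*(w + (-3 + w²)) = -8*(-3 + w + w²) = 24 - 8*w - 8*w²)
R(1/9)² = (24 - 8/9 - 8*(1/9)²)² = (24 - 8*⅑ - 8*(⅑)²)² = (24 - 8/9 - 8*1/81)² = (24 - 8/9 - 8/81)² = (1864/81)² = 3474496/6561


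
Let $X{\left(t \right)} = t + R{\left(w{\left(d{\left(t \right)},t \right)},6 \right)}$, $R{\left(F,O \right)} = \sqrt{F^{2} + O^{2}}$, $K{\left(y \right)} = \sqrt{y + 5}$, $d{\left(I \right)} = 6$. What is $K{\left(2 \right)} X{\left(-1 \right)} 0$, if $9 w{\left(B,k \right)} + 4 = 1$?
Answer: $0$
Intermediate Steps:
$w{\left(B,k \right)} = - \frac{1}{3}$ ($w{\left(B,k \right)} = - \frac{4}{9} + \frac{1}{9} \cdot 1 = - \frac{4}{9} + \frac{1}{9} = - \frac{1}{3}$)
$K{\left(y \right)} = \sqrt{5 + y}$
$X{\left(t \right)} = t + \frac{5 \sqrt{13}}{3}$ ($X{\left(t \right)} = t + \sqrt{\left(- \frac{1}{3}\right)^{2} + 6^{2}} = t + \sqrt{\frac{1}{9} + 36} = t + \sqrt{\frac{325}{9}} = t + \frac{5 \sqrt{13}}{3}$)
$K{\left(2 \right)} X{\left(-1 \right)} 0 = \sqrt{5 + 2} \left(-1 + \frac{5 \sqrt{13}}{3}\right) 0 = \sqrt{7} \left(-1 + \frac{5 \sqrt{13}}{3}\right) 0 = 0$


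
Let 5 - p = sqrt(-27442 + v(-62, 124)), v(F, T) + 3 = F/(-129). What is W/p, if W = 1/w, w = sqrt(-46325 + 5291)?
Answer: 43*sqrt(41034)/(13678*(sqrt(456704247) + 645*I)) ≈ 2.9772e-5 - 8.9856e-7*I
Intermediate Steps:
w = I*sqrt(41034) (w = sqrt(-41034) = I*sqrt(41034) ≈ 202.57*I)
v(F, T) = -3 - F/129 (v(F, T) = -3 + F/(-129) = -3 + F*(-1/129) = -3 - F/129)
W = -I*sqrt(41034)/41034 (W = 1/(I*sqrt(41034)) = -I*sqrt(41034)/41034 ≈ -0.0049366*I)
p = 5 - I*sqrt(456704247)/129 (p = 5 - sqrt(-27442 + (-3 - 1/129*(-62))) = 5 - sqrt(-27442 + (-3 + 62/129)) = 5 - sqrt(-27442 - 325/129) = 5 - sqrt(-3540343/129) = 5 - I*sqrt(456704247)/129 ≈ 5.0 - 165.66*I)
W/p = (-I*sqrt(41034)/41034)/(5 - I*sqrt(456704247)/129) = -I*sqrt(41034)/(41034*(5 - I*sqrt(456704247)/129))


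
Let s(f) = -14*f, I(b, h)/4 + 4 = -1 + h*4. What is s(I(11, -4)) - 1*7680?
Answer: -6504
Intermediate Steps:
I(b, h) = -20 + 16*h (I(b, h) = -16 + 4*(-1 + h*4) = -16 + 4*(-1 + 4*h) = -16 + (-4 + 16*h) = -20 + 16*h)
s(I(11, -4)) - 1*7680 = -14*(-20 + 16*(-4)) - 1*7680 = -14*(-20 - 64) - 7680 = -14*(-84) - 7680 = 1176 - 7680 = -6504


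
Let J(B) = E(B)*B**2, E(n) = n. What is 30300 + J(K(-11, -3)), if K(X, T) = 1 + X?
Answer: 29300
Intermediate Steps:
J(B) = B**3 (J(B) = B*B**2 = B**3)
30300 + J(K(-11, -3)) = 30300 + (1 - 11)**3 = 30300 + (-10)**3 = 30300 - 1000 = 29300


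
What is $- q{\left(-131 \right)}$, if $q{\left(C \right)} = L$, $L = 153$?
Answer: $-153$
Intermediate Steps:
$q{\left(C \right)} = 153$
$- q{\left(-131 \right)} = \left(-1\right) 153 = -153$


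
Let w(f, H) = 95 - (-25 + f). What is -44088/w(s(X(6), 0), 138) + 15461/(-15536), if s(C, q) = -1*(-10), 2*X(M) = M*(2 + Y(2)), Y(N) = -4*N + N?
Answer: -31211449/77680 ≈ -401.79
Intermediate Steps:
Y(N) = -3*N
X(M) = -2*M (X(M) = (M*(2 - 3*2))/2 = (M*(2 - 6))/2 = (M*(-4))/2 = (-4*M)/2 = -2*M)
s(C, q) = 10
w(f, H) = 120 - f (w(f, H) = 95 + (25 - f) = 120 - f)
-44088/w(s(X(6), 0), 138) + 15461/(-15536) = -44088/(120 - 1*10) + 15461/(-15536) = -44088/(120 - 10) + 15461*(-1/15536) = -44088/110 - 15461/15536 = -44088*1/110 - 15461/15536 = -2004/5 - 15461/15536 = -31211449/77680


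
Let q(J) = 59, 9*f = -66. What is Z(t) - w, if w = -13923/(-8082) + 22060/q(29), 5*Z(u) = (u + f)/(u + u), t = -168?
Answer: -25068485647/66757320 ≈ -375.52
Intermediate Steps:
f = -22/3 (f = (1/9)*(-66) = -22/3 ≈ -7.3333)
Z(u) = (-22/3 + u)/(10*u) (Z(u) = ((u - 22/3)/(u + u))/5 = ((-22/3 + u)/((2*u)))/5 = ((-22/3 + u)*(1/(2*u)))/5 = ((-22/3 + u)/(2*u))/5 = (-22/3 + u)/(10*u))
w = 19901153/52982 (w = -13923/(-8082) + 22060/59 = -13923*(-1/8082) + 22060*(1/59) = 1547/898 + 22060/59 = 19901153/52982 ≈ 375.62)
Z(t) - w = (1/30)*(-22 + 3*(-168))/(-168) - 1*19901153/52982 = (1/30)*(-1/168)*(-22 - 504) - 19901153/52982 = (1/30)*(-1/168)*(-526) - 19901153/52982 = 263/2520 - 19901153/52982 = -25068485647/66757320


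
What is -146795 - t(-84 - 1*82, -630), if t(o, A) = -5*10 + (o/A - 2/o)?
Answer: -3836655229/26145 ≈ -1.4675e+5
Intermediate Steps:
t(o, A) = -50 - 2/o + o/A (t(o, A) = -50 + (-2/o + o/A) = -50 - 2/o + o/A)
-146795 - t(-84 - 1*82, -630) = -146795 - (-50 - 2/(-84 - 1*82) + (-84 - 1*82)/(-630)) = -146795 - (-50 - 2/(-84 - 82) + (-84 - 82)*(-1/630)) = -146795 - (-50 - 2/(-166) - 166*(-1/630)) = -146795 - (-50 - 2*(-1/166) + 83/315) = -146795 - (-50 + 1/83 + 83/315) = -146795 - 1*(-1300046/26145) = -146795 + 1300046/26145 = -3836655229/26145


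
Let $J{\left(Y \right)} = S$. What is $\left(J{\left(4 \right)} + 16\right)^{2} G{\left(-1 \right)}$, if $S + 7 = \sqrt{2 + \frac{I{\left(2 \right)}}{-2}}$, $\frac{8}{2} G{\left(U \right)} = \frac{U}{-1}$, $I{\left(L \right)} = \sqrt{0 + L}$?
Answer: $\frac{\left(18 + \sqrt{2} \sqrt{4 - \sqrt{2}}\right)^{2}}{16} \approx 25.69$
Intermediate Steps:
$I{\left(L \right)} = \sqrt{L}$
$G{\left(U \right)} = - \frac{U}{4}$ ($G{\left(U \right)} = \frac{U \frac{1}{-1}}{4} = \frac{U \left(-1\right)}{4} = \frac{\left(-1\right) U}{4} = - \frac{U}{4}$)
$S = -7 + \sqrt{2 - \frac{\sqrt{2}}{2}}$ ($S = -7 + \sqrt{2 + \frac{\sqrt{2}}{-2}} = -7 + \sqrt{2 + \sqrt{2} \left(- \frac{1}{2}\right)} = -7 + \sqrt{2 - \frac{\sqrt{2}}{2}} \approx -5.8629$)
$J{\left(Y \right)} = -7 + \frac{\sqrt{8 - 2 \sqrt{2}}}{2}$
$\left(J{\left(4 \right)} + 16\right)^{2} G{\left(-1 \right)} = \left(\left(-7 + \frac{\sqrt{8 - 2 \sqrt{2}}}{2}\right) + 16\right)^{2} \left(\left(- \frac{1}{4}\right) \left(-1\right)\right) = \left(9 + \frac{\sqrt{8 - 2 \sqrt{2}}}{2}\right)^{2} \cdot \frac{1}{4} = \frac{\left(9 + \frac{\sqrt{8 - 2 \sqrt{2}}}{2}\right)^{2}}{4}$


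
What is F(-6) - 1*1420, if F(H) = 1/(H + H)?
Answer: -17041/12 ≈ -1420.1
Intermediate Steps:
F(H) = 1/(2*H)
F(-6) - 1*1420 = (½)/(-6) - 1*1420 = (½)*(-⅙) - 1420 = -1/12 - 1420 = -17041/12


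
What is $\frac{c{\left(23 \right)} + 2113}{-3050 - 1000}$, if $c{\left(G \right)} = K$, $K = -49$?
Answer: $- \frac{344}{675} \approx -0.50963$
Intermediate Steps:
$c{\left(G \right)} = -49$
$\frac{c{\left(23 \right)} + 2113}{-3050 - 1000} = \frac{-49 + 2113}{-3050 - 1000} = \frac{2064}{-4050} = 2064 \left(- \frac{1}{4050}\right) = - \frac{344}{675}$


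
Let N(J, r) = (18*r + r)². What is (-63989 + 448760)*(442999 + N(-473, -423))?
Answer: 25024108351728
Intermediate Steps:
N(J, r) = 361*r² (N(J, r) = (19*r)² = 361*r²)
(-63989 + 448760)*(442999 + N(-473, -423)) = (-63989 + 448760)*(442999 + 361*(-423)²) = 384771*(442999 + 361*178929) = 384771*(442999 + 64593369) = 384771*65036368 = 25024108351728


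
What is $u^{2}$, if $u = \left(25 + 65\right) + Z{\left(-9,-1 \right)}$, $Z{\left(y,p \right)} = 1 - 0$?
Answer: $8281$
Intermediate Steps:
$Z{\left(y,p \right)} = 1$ ($Z{\left(y,p \right)} = 1 + 0 = 1$)
$u = 91$ ($u = \left(25 + 65\right) + 1 = 90 + 1 = 91$)
$u^{2} = 91^{2} = 8281$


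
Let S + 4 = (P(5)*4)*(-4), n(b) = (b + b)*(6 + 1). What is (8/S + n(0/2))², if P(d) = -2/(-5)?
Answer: 100/169 ≈ 0.59172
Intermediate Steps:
P(d) = ⅖ (P(d) = -2*(-⅕) = ⅖)
n(b) = 14*b (n(b) = (2*b)*7 = 14*b)
S = -52/5 (S = -4 + ((⅖)*4)*(-4) = -4 + (8/5)*(-4) = -4 - 32/5 = -52/5 ≈ -10.400)
(8/S + n(0/2))² = (8/(-52/5) + 14*(0/2))² = (8*(-5/52) + 14*(0*(½)))² = (-10/13 + 14*0)² = (-10/13 + 0)² = (-10/13)² = 100/169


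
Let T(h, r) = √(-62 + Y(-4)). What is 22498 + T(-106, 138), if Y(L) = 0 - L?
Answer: 22498 + I*√58 ≈ 22498.0 + 7.6158*I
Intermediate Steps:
Y(L) = -L
T(h, r) = I*√58 (T(h, r) = √(-62 - 1*(-4)) = √(-62 + 4) = √(-58) = I*√58)
22498 + T(-106, 138) = 22498 + I*√58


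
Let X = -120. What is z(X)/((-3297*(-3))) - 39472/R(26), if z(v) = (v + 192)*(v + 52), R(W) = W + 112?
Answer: -21727400/75831 ≈ -286.52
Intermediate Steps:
R(W) = 112 + W
z(v) = (52 + v)*(192 + v) (z(v) = (192 + v)*(52 + v) = (52 + v)*(192 + v))
z(X)/((-3297*(-3))) - 39472/R(26) = (9984 + (-120)² + 244*(-120))/((-3297*(-3))) - 39472/(112 + 26) = (9984 + 14400 - 29280)/9891 - 39472/138 = -4896*1/9891 - 39472*1/138 = -544/1099 - 19736/69 = -21727400/75831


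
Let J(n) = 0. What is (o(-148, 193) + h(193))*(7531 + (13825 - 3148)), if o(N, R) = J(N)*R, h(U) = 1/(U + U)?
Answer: 9104/193 ≈ 47.171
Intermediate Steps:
h(U) = 1/(2*U)
o(N, R) = 0 (o(N, R) = 0*R = 0)
(o(-148, 193) + h(193))*(7531 + (13825 - 3148)) = (0 + (1/2)/193)*(7531 + (13825 - 3148)) = (0 + (1/2)*(1/193))*(7531 + 10677) = (0 + 1/386)*18208 = (1/386)*18208 = 9104/193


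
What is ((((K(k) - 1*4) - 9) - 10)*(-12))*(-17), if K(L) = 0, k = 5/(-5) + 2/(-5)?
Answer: -4692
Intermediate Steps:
k = -7/5 (k = 5*(-⅕) + 2*(-⅕) = -1 - ⅖ = -7/5 ≈ -1.4000)
((((K(k) - 1*4) - 9) - 10)*(-12))*(-17) = ((((0 - 1*4) - 9) - 10)*(-12))*(-17) = ((((0 - 4) - 9) - 10)*(-12))*(-17) = (((-4 - 9) - 10)*(-12))*(-17) = ((-13 - 10)*(-12))*(-17) = -23*(-12)*(-17) = 276*(-17) = -4692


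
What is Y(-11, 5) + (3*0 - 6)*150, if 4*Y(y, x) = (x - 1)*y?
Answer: -911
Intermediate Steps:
Y(y, x) = y*(-1 + x)/4 (Y(y, x) = ((x - 1)*y)/4 = ((-1 + x)*y)/4 = (y*(-1 + x))/4 = y*(-1 + x)/4)
Y(-11, 5) + (3*0 - 6)*150 = (¼)*(-11)*(-1 + 5) + (3*0 - 6)*150 = (¼)*(-11)*4 + (0 - 6)*150 = -11 - 6*150 = -11 - 900 = -911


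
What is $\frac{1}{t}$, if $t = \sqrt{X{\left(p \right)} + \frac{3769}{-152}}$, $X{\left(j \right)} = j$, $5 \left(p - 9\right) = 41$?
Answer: $- \frac{2 i \sqrt{1096870}}{5773} \approx - 0.36283 i$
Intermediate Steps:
$p = \frac{86}{5}$ ($p = 9 + \frac{1}{5} \cdot 41 = 9 + \frac{41}{5} = \frac{86}{5} \approx 17.2$)
$t = \frac{i \sqrt{1096870}}{380}$ ($t = \sqrt{\frac{86}{5} + \frac{3769}{-152}} = \sqrt{\frac{86}{5} + 3769 \left(- \frac{1}{152}\right)} = \sqrt{\frac{86}{5} - \frac{3769}{152}} = \sqrt{- \frac{5773}{760}} = \frac{i \sqrt{1096870}}{380} \approx 2.7561 i$)
$\frac{1}{t} = \frac{1}{\frac{1}{380} i \sqrt{1096870}} = - \frac{2 i \sqrt{1096870}}{5773}$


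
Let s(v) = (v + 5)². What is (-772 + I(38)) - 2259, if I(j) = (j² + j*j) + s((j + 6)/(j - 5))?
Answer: -926/9 ≈ -102.89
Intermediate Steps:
s(v) = (5 + v)²
I(j) = (5 + (6 + j)/(-5 + j))² + 2*j² (I(j) = (j² + j*j) + (5 + (j + 6)/(j - 5))² = (j² + j²) + (5 + (6 + j)/(-5 + j))² = 2*j² + (5 + (6 + j)/(-5 + j))² = (5 + (6 + j)/(-5 + j))² + 2*j²)
(-772 + I(38)) - 2259 = (-772 + (2*38² + (-19 + 6*38)²/(-5 + 38)²)) - 2259 = (-772 + (2*1444 + (-19 + 228)²/33²)) - 2259 = (-772 + (2888 + 209²*(1/1089))) - 2259 = (-772 + (2888 + 43681*(1/1089))) - 2259 = (-772 + (2888 + 361/9)) - 2259 = (-772 + 26353/9) - 2259 = 19405/9 - 2259 = -926/9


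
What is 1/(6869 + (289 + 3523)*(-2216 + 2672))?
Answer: 1/1745141 ≈ 5.7302e-7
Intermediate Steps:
1/(6869 + (289 + 3523)*(-2216 + 2672)) = 1/(6869 + 3812*456) = 1/(6869 + 1738272) = 1/1745141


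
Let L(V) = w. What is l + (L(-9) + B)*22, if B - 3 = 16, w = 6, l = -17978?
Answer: -17428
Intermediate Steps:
L(V) = 6
B = 19 (B = 3 + 16 = 19)
l + (L(-9) + B)*22 = -17978 + (6 + 19)*22 = -17978 + 25*22 = -17978 + 550 = -17428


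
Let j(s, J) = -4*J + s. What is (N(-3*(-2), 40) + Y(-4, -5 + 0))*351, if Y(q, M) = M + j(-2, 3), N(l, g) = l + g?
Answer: 9477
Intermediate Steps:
j(s, J) = s - 4*J
N(l, g) = g + l
Y(q, M) = -14 + M (Y(q, M) = M + (-2 - 4*3) = M + (-2 - 12) = M - 14 = -14 + M)
(N(-3*(-2), 40) + Y(-4, -5 + 0))*351 = ((40 - 3*(-2)) + (-14 + (-5 + 0)))*351 = ((40 + 6) + (-14 - 5))*351 = (46 - 19)*351 = 27*351 = 9477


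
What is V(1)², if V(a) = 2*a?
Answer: 4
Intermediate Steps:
V(1)² = (2*1)² = 2² = 4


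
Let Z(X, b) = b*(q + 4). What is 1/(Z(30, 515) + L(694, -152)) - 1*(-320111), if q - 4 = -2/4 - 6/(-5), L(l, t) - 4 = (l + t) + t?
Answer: 3120762141/9749 ≈ 3.2011e+5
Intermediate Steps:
L(l, t) = 4 + l + 2*t (L(l, t) = 4 + ((l + t) + t) = 4 + (l + 2*t) = 4 + l + 2*t)
q = 47/10 (q = 4 + (-2/4 - 6/(-5)) = 4 + (-2*¼ - 6*(-⅕)) = 4 + (-½ + 6/5) = 4 + 7/10 = 47/10 ≈ 4.7000)
Z(X, b) = 87*b/10 (Z(X, b) = b*(47/10 + 4) = b*(87/10) = 87*b/10)
1/(Z(30, 515) + L(694, -152)) - 1*(-320111) = 1/((87/10)*515 + (4 + 694 + 2*(-152))) - 1*(-320111) = 1/(8961/2 + (4 + 694 - 304)) + 320111 = 1/(8961/2 + 394) + 320111 = 1/(9749/2) + 320111 = 2/9749 + 320111 = 3120762141/9749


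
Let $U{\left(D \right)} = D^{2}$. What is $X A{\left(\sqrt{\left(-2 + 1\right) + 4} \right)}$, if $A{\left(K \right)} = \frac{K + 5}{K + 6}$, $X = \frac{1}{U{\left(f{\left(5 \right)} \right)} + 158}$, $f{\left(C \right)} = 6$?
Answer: $\frac{9}{2134} + \frac{\sqrt{3}}{6402} \approx 0.004488$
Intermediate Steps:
$X = \frac{1}{194}$ ($X = \frac{1}{6^{2} + 158} = \frac{1}{36 + 158} = \frac{1}{194} \approx 0.0051546$)
$A{\left(K \right)} = \frac{5 + K}{6 + K}$
$X A{\left(\sqrt{\left(-2 + 1\right) + 4} \right)} = \frac{\frac{1}{6 + \sqrt{\left(-2 + 1\right) + 4}} \left(5 + \sqrt{\left(-2 + 1\right) + 4}\right)}{194} = \frac{\frac{1}{6 + \sqrt{-1 + 4}} \left(5 + \sqrt{-1 + 4}\right)}{194} = \frac{\frac{1}{6 + \sqrt{3}} \left(5 + \sqrt{3}\right)}{194} = \frac{5 + \sqrt{3}}{194 \left(6 + \sqrt{3}\right)}$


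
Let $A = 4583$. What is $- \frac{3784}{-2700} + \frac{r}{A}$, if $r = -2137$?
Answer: $\frac{2893043}{3093525} \approx 0.93519$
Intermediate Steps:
$- \frac{3784}{-2700} + \frac{r}{A} = - \frac{3784}{-2700} - \frac{2137}{4583} = \left(-3784\right) \left(- \frac{1}{2700}\right) - \frac{2137}{4583} = \frac{946}{675} - \frac{2137}{4583} = \frac{2893043}{3093525}$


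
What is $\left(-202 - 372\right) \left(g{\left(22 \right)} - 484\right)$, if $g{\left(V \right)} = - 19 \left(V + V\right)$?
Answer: $757680$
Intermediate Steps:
$g{\left(V \right)} = - 38 V$ ($g{\left(V \right)} = - 19 \cdot 2 V = - 38 V$)
$\left(-202 - 372\right) \left(g{\left(22 \right)} - 484\right) = \left(-202 - 372\right) \left(\left(-38\right) 22 - 484\right) = - 574 \left(-836 - 484\right) = \left(-574\right) \left(-1320\right) = 757680$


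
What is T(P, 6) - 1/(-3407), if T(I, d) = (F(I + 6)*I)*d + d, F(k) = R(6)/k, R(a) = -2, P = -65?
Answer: -1451323/201013 ≈ -7.2200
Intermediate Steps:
F(k) = -2/k
T(I, d) = d - 2*I*d/(6 + I) (T(I, d) = ((-2/(I + 6))*I)*d + d = ((-2/(6 + I))*I)*d + d = (-2*I/(6 + I))*d + d = -2*I*d/(6 + I) + d = d - 2*I*d/(6 + I))
T(P, 6) - 1/(-3407) = 6*(6 - 1*(-65))/(6 - 65) - 1/(-3407) = 6*(6 + 65)/(-59) - 1*(-1/3407) = 6*(-1/59)*71 + 1/3407 = -426/59 + 1/3407 = -1451323/201013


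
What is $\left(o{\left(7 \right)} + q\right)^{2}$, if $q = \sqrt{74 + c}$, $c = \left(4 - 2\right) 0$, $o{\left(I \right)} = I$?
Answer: $\left(7 + \sqrt{74}\right)^{2} \approx 243.43$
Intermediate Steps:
$c = 0$ ($c = 2 \cdot 0 = 0$)
$q = \sqrt{74}$ ($q = \sqrt{74 + 0} = \sqrt{74} \approx 8.6023$)
$\left(o{\left(7 \right)} + q\right)^{2} = \left(7 + \sqrt{74}\right)^{2}$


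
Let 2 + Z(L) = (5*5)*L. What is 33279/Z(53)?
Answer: 11093/441 ≈ 25.154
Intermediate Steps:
Z(L) = -2 + 25*L (Z(L) = -2 + (5*5)*L = -2 + 25*L)
33279/Z(53) = 33279/(-2 + 25*53) = 33279/(-2 + 1325) = 33279/1323 = 33279*(1/1323) = 11093/441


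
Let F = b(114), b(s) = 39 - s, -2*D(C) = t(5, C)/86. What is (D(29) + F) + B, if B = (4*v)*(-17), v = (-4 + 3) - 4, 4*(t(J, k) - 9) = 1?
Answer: 182283/688 ≈ 264.95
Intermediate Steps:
t(J, k) = 37/4 (t(J, k) = 9 + (1/4)*1 = 9 + 1/4 = 37/4)
v = -5 (v = -1 - 4 = -5)
D(C) = -37/688 (D(C) = -37/(8*86) = -1/2*37/344 = -37/688)
B = 340 (B = (4*(-5))*(-17) = -20*(-17) = 340)
F = -75 (F = 39 - 1*114 = 39 - 114 = -75)
(D(29) + F) + B = (-37/688 - 75) + 340 = -51637/688 + 340 = 182283/688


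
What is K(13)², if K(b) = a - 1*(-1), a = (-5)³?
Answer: 15376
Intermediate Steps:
a = -125
K(b) = -124 (K(b) = -125 - 1*(-1) = -125 + 1 = -124)
K(13)² = (-124)² = 15376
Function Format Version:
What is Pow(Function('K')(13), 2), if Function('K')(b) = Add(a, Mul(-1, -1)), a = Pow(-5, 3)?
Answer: 15376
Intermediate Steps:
a = -125
Function('K')(b) = -124 (Function('K')(b) = Add(-125, Mul(-1, -1)) = Add(-125, 1) = -124)
Pow(Function('K')(13), 2) = Pow(-124, 2) = 15376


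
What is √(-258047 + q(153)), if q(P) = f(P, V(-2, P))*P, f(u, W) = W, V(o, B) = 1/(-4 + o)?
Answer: I*√1032290/2 ≈ 508.01*I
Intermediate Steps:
q(P) = -P/6 (q(P) = P/(-4 - 2) = P/(-6) = -P/6)
√(-258047 + q(153)) = √(-258047 - ⅙*153) = √(-258047 - 51/2) = √(-516145/2) = I*√1032290/2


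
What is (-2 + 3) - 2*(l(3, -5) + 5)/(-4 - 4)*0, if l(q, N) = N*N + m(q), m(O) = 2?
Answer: 1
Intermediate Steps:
l(q, N) = 2 + N**2 (l(q, N) = N*N + 2 = N**2 + 2 = 2 + N**2)
(-2 + 3) - 2*(l(3, -5) + 5)/(-4 - 4)*0 = (-2 + 3) - 2*((2 + (-5)**2) + 5)/(-4 - 4)*0 = 1 - 2*((2 + 25) + 5)/(-8)*0 = 1 - 2*(27 + 5)*(-1/8)*0 = 1 - 2*32*(-1/8)*0 = 1 - (-8)*0 = 1 - 2*0 = 1 + 0 = 1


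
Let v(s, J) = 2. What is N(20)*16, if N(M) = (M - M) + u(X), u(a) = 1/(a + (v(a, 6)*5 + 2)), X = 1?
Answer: 16/13 ≈ 1.2308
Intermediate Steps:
u(a) = 1/(12 + a) (u(a) = 1/(a + (2*5 + 2)) = 1/(a + (10 + 2)) = 1/(a + 12) = 1/(12 + a))
N(M) = 1/13 (N(M) = (M - M) + 1/(12 + 1) = 0 + 1/13 = 1/13)
N(20)*16 = (1/13)*16 = 16/13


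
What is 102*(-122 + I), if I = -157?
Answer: -28458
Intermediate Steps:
102*(-122 + I) = 102*(-122 - 157) = 102*(-279) = -28458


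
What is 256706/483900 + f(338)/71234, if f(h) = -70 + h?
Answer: 4603970101/8617533150 ≈ 0.53426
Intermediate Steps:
256706/483900 + f(338)/71234 = 256706/483900 + (-70 + 338)/71234 = 256706*(1/483900) + 268*(1/71234) = 128353/241950 + 134/35617 = 4603970101/8617533150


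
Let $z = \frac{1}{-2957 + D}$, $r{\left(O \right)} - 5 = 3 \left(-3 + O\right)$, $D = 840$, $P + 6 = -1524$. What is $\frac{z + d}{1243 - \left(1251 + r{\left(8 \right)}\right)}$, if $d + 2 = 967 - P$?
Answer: $- \frac{2640957}{29638} \approx -89.107$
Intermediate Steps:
$P = -1530$ ($P = -6 - 1524 = -1530$)
$r{\left(O \right)} = -4 + 3 O$ ($r{\left(O \right)} = 5 + 3 \left(-3 + O\right) = 5 + \left(-9 + 3 O\right) = -4 + 3 O$)
$d = 2495$ ($d = -2 + \left(967 - -1530\right) = -2 + \left(967 + 1530\right) = -2 + 2497 = 2495$)
$z = - \frac{1}{2117}$ ($z = \frac{1}{-2957 + 840} = \frac{1}{-2117} = - \frac{1}{2117} \approx -0.00047237$)
$\frac{z + d}{1243 - \left(1251 + r{\left(8 \right)}\right)} = \frac{- \frac{1}{2117} + 2495}{1243 - \left(1247 + 24\right)} = \frac{5281914}{2117 \left(1243 - 1271\right)} = \frac{5281914}{2117 \left(-28\right)} = \frac{5281914}{2117} \left(- \frac{1}{28}\right) = - \frac{2640957}{29638}$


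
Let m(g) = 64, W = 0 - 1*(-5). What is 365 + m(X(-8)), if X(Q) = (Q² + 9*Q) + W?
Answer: 429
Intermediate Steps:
W = 5 (W = 0 + 5 = 5)
X(Q) = 5 + Q² + 9*Q (X(Q) = (Q² + 9*Q) + 5 = 5 + Q² + 9*Q)
365 + m(X(-8)) = 365 + 64 = 429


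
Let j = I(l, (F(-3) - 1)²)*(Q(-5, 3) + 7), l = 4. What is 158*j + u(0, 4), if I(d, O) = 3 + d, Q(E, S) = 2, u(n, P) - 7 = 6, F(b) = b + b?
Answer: 9967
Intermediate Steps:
F(b) = 2*b
u(n, P) = 13 (u(n, P) = 7 + 6 = 13)
j = 63 (j = (3 + 4)*(2 + 7) = 7*9 = 63)
158*j + u(0, 4) = 158*63 + 13 = 9954 + 13 = 9967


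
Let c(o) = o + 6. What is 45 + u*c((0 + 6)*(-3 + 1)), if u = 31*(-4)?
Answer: 789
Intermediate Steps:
u = -124
c(o) = 6 + o
45 + u*c((0 + 6)*(-3 + 1)) = 45 - 124*(6 + (0 + 6)*(-3 + 1)) = 45 - 124*(6 + 6*(-2)) = 45 - 124*(6 - 12) = 45 - 124*(-6) = 45 + 744 = 789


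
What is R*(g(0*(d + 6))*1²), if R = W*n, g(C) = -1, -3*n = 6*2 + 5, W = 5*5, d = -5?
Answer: 425/3 ≈ 141.67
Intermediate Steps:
W = 25
n = -17/3 (n = -(6*2 + 5)/3 = -(12 + 5)/3 = -⅓*17 = -17/3 ≈ -5.6667)
R = -425/3 (R = 25*(-17/3) = -425/3 ≈ -141.67)
R*(g(0*(d + 6))*1²) = -(-425)*1²/3 = -(-425)/3 = -425/3*(-1) = 425/3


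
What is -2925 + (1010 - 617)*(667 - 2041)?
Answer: -542907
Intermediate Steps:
-2925 + (1010 - 617)*(667 - 2041) = -2925 + 393*(-1374) = -2925 - 539982 = -542907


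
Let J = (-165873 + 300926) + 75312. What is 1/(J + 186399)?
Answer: 1/396764 ≈ 2.5204e-6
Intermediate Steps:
J = 210365 (J = 135053 + 75312 = 210365)
1/(J + 186399) = 1/(210365 + 186399) = 1/396764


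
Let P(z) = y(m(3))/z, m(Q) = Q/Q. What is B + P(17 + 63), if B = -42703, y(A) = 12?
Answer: -854057/20 ≈ -42703.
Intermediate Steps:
m(Q) = 1
P(z) = 12/z
B + P(17 + 63) = -42703 + 12/(17 + 63) = -42703 + 12/80 = -42703 + 12*(1/80) = -42703 + 3/20 = -854057/20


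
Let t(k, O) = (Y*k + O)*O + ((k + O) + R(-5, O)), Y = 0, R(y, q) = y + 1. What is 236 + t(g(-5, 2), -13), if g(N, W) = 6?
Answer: 394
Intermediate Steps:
R(y, q) = 1 + y
t(k, O) = -4 + O + k + O**2 (t(k, O) = (0*k + O)*O + ((k + O) + (1 - 5)) = (0 + O)*O + ((O + k) - 4) = O*O + (-4 + O + k) = O**2 + (-4 + O + k) = -4 + O + k + O**2)
236 + t(g(-5, 2), -13) = 236 + (-4 - 13 + 6 + (-13)**2) = 236 + (-4 - 13 + 6 + 169) = 236 + 158 = 394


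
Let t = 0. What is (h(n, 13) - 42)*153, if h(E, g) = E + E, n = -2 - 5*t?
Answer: -7038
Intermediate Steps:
n = -2 (n = -2 - 5*0 = -2 + 0 = -2)
h(E, g) = 2*E
(h(n, 13) - 42)*153 = (2*(-2) - 42)*153 = (-4 - 42)*153 = -46*153 = -7038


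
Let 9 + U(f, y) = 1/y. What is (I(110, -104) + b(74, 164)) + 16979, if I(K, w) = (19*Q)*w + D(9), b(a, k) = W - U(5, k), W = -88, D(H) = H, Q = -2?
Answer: 3421203/164 ≈ 20861.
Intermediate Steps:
U(f, y) = -9 + 1/y
b(a, k) = -79 - 1/k (b(a, k) = -88 - (-9 + 1/k) = -88 + (9 - 1/k) = -79 - 1/k)
I(K, w) = 9 - 38*w (I(K, w) = (19*(-2))*w + 9 = -38*w + 9 = 9 - 38*w)
(I(110, -104) + b(74, 164)) + 16979 = ((9 - 38*(-104)) + (-79 - 1/164)) + 16979 = ((9 + 3952) + (-79 - 1*1/164)) + 16979 = (3961 + (-79 - 1/164)) + 16979 = (3961 - 12957/164) + 16979 = 636647/164 + 16979 = 3421203/164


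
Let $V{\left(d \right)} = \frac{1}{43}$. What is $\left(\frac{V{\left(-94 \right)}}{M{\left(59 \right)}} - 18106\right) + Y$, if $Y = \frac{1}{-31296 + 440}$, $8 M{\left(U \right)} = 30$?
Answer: $- \frac{360347661941}{19902120} \approx -18106.0$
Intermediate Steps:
$M{\left(U \right)} = \frac{15}{4}$ ($M{\left(U \right)} = \frac{1}{8} \cdot 30 = \frac{15}{4}$)
$V{\left(d \right)} = \frac{1}{43}$
$Y = - \frac{1}{30856}$ ($Y = \frac{1}{-30856} = - \frac{1}{30856} \approx -3.2409 \cdot 10^{-5}$)
$\left(\frac{V{\left(-94 \right)}}{M{\left(59 \right)}} - 18106\right) + Y = \left(\frac{1}{43 \cdot \frac{15}{4}} - 18106\right) - \frac{1}{30856} = \left(\frac{1}{43} \cdot \frac{4}{15} - 18106\right) - \frac{1}{30856} = \left(\frac{4}{645} - 18106\right) - \frac{1}{30856} = - \frac{11678366}{645} - \frac{1}{30856} = - \frac{360347661941}{19902120}$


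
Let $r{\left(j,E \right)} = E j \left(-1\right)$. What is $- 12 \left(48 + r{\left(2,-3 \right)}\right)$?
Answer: $-648$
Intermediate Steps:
$r{\left(j,E \right)} = - E j$
$- 12 \left(48 + r{\left(2,-3 \right)}\right) = - 12 \left(48 - \left(-3\right) 2\right) = - 12 \left(48 + 6\right) = \left(-12\right) 54 = -648$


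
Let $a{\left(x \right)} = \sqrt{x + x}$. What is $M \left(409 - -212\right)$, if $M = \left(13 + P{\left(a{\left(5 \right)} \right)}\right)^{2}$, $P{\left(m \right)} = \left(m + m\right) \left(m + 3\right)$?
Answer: $899829 + 245916 \sqrt{10} \approx 1.6775 \cdot 10^{6}$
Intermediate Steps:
$a{\left(x \right)} = \sqrt{2} \sqrt{x}$ ($a{\left(x \right)} = \sqrt{2 x} = \sqrt{2} \sqrt{x}$)
$P{\left(m \right)} = 2 m \left(3 + m\right)$
$M = \left(13 + 2 \sqrt{10} \left(3 + \sqrt{10}\right)\right)^{2}$ ($M = \left(13 + 2 \sqrt{2} \sqrt{5} \left(3 + \sqrt{2} \sqrt{5}\right)\right)^{2} = \left(13 + 2 \sqrt{10} \left(3 + \sqrt{10}\right)\right)^{2} \approx 2701.3$)
$M \left(409 - -212\right) = \left(1449 + 396 \sqrt{10}\right) \left(409 - -212\right) = \left(1449 + 396 \sqrt{10}\right) \left(409 + 212\right) = \left(1449 + 396 \sqrt{10}\right) 621 = 899829 + 245916 \sqrt{10}$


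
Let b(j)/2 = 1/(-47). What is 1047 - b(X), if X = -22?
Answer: 49211/47 ≈ 1047.0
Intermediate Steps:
b(j) = -2/47 (b(j) = 2/(-47) = 2*(-1/47) = -2/47)
1047 - b(X) = 1047 - 1*(-2/47) = 1047 + 2/47 = 49211/47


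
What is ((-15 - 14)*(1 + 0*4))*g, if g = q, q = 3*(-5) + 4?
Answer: 319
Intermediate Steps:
q = -11 (q = -15 + 4 = -11)
g = -11
((-15 - 14)*(1 + 0*4))*g = ((-15 - 14)*(1 + 0*4))*(-11) = -29*(1 + 0)*(-11) = -29*1*(-11) = -29*(-11) = 319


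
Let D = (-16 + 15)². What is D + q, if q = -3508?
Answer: -3507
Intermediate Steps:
D = 1 (D = (-1)² = 1)
D + q = 1 - 3508 = -3507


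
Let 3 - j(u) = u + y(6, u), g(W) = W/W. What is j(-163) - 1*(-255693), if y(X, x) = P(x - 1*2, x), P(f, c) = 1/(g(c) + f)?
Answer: 41960877/164 ≈ 2.5586e+5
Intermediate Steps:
g(W) = 1
P(f, c) = 1/(1 + f)
y(X, x) = 1/(-1 + x) (y(X, x) = 1/(1 + (x - 1*2)) = 1/(1 + (x - 2)) = 1/(1 + (-2 + x)) = 1/(-1 + x))
j(u) = 3 - u - 1/(-1 + u) (j(u) = 3 - (u + 1/(-1 + u)) = 3 + (-u - 1/(-1 + u)) = 3 - u - 1/(-1 + u))
j(-163) - 1*(-255693) = (-1 + (-1 - 163)*(3 - 1*(-163)))/(-1 - 163) - 1*(-255693) = (-1 - 164*(3 + 163))/(-164) + 255693 = -(-1 - 164*166)/164 + 255693 = -(-1 - 27224)/164 + 255693 = -1/164*(-27225) + 255693 = 27225/164 + 255693 = 41960877/164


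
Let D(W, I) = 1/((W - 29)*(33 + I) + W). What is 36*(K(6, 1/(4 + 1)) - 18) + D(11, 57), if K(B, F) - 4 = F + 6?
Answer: -2259041/8045 ≈ -280.80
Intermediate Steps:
K(B, F) = 10 + F (K(B, F) = 4 + (F + 6) = 4 + (6 + F) = 10 + F)
D(W, I) = 1/(W + (-29 + W)*(33 + I)) (D(W, I) = 1/((-29 + W)*(33 + I) + W) = 1/(W + (-29 + W)*(33 + I)))
36*(K(6, 1/(4 + 1)) - 18) + D(11, 57) = 36*((10 + 1/(4 + 1)) - 18) + 1/(-957 - 29*57 + 34*11 + 57*11) = 36*((10 + 1/5) - 18) + 1/(-957 - 1653 + 374 + 627) = 36*((10 + 1/5) - 18) + 1/(-1609) = 36*(51/5 - 18) - 1/1609 = 36*(-39/5) - 1/1609 = -1404/5 - 1/1609 = -2259041/8045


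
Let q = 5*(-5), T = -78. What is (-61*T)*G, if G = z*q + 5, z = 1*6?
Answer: -689910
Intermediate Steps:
q = -25
z = 6
G = -145 (G = 6*(-25) + 5 = -150 + 5 = -145)
(-61*T)*G = -61*(-78)*(-145) = 4758*(-145) = -689910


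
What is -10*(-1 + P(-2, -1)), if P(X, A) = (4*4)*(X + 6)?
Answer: -630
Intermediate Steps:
P(X, A) = 96 + 16*X (P(X, A) = 16*(6 + X) = 96 + 16*X)
-10*(-1 + P(-2, -1)) = -10*(-1 + (96 + 16*(-2))) = -10*(-1 + (96 - 32)) = -10*(-1 + 64) = -10*63 = -630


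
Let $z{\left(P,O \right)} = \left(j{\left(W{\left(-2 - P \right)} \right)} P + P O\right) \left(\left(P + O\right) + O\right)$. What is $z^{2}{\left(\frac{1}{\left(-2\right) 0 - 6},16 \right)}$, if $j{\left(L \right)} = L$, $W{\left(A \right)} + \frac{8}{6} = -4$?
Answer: $\frac{2334784}{729} \approx 3202.7$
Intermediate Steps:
$W{\left(A \right)} = - \frac{16}{3}$ ($W{\left(A \right)} = - \frac{4}{3} - 4 = - \frac{16}{3}$)
$z{\left(P,O \right)} = \left(P + 2 O\right) \left(- \frac{16 P}{3} + O P\right)$ ($z{\left(P,O \right)} = \left(- \frac{16 P}{3} + P O\right) \left(\left(P + O\right) + O\right) = \left(- \frac{16 P}{3} + O P\right) \left(\left(O + P\right) + O\right) = \left(- \frac{16 P}{3} + O P\right) \left(P + 2 O\right) = \left(P + 2 O\right) \left(- \frac{16 P}{3} + O P\right)$)
$z^{2}{\left(\frac{1}{\left(-2\right) 0 - 6},16 \right)} = \left(\frac{\left(-32\right) 16 - \frac{16}{\left(-2\right) 0 - 6} + 6 \cdot 16^{2} + 3 \cdot 16 \frac{1}{\left(-2\right) 0 - 6}}{3 \left(\left(-2\right) 0 - 6\right)}\right)^{2} = \left(\frac{-512 - \frac{16}{0 - 6} + 6 \cdot 256 + 3 \cdot 16 \frac{1}{0 - 6}}{3 \left(0 - 6\right)}\right)^{2} = \left(\frac{-512 - \frac{16}{-6} + 1536 + 3 \cdot 16 \frac{1}{-6}}{3 \left(-6\right)}\right)^{2} = \left(\frac{1}{3} \left(- \frac{1}{6}\right) \left(-512 - - \frac{8}{3} + 1536 + 3 \cdot 16 \left(- \frac{1}{6}\right)\right)\right)^{2} = \left(\frac{1}{3} \left(- \frac{1}{6}\right) \left(-512 + \frac{8}{3} + 1536 - 8\right)\right)^{2} = \left(\frac{1}{3} \left(- \frac{1}{6}\right) \frac{3056}{3}\right)^{2} = \left(- \frac{1528}{27}\right)^{2} = \frac{2334784}{729}$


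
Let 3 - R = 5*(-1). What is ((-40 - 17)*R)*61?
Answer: -27816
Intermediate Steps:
R = 8 (R = 3 - 5*(-1) = 3 - 1*(-5) = 3 + 5 = 8)
((-40 - 17)*R)*61 = ((-40 - 17)*8)*61 = -57*8*61 = -456*61 = -27816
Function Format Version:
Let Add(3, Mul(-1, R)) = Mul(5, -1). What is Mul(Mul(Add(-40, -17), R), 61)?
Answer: -27816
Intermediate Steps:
R = 8 (R = Add(3, Mul(-1, Mul(5, -1))) = Add(3, Mul(-1, -5)) = Add(3, 5) = 8)
Mul(Mul(Add(-40, -17), R), 61) = Mul(Mul(Add(-40, -17), 8), 61) = Mul(Mul(-57, 8), 61) = Mul(-456, 61) = -27816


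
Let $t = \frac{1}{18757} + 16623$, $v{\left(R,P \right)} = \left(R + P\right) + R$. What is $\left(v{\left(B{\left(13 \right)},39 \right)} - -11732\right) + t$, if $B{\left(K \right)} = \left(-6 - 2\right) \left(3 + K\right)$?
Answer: $\frac{527784467}{18757} \approx 28138.0$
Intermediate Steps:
$B{\left(K \right)} = -24 - 8 K$ ($B{\left(K \right)} = - 8 \left(3 + K\right) = -24 - 8 K$)
$v{\left(R,P \right)} = P + 2 R$ ($v{\left(R,P \right)} = \left(P + R\right) + R = P + 2 R$)
$t = \frac{311797612}{18757}$ ($t = \frac{1}{18757} + 16623 = \frac{311797612}{18757} \approx 16623.0$)
$\left(v{\left(B{\left(13 \right)},39 \right)} - -11732\right) + t = \left(\left(39 + 2 \left(-24 - 104\right)\right) - -11732\right) + \frac{311797612}{18757} = \left(\left(39 + 2 \left(-24 - 104\right)\right) + 11732\right) + \frac{311797612}{18757} = \left(\left(39 + 2 \left(-128\right)\right) + 11732\right) + \frac{311797612}{18757} = \left(\left(39 - 256\right) + 11732\right) + \frac{311797612}{18757} = \left(-217 + 11732\right) + \frac{311797612}{18757} = 11515 + \frac{311797612}{18757} = \frac{527784467}{18757}$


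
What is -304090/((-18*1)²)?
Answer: -152045/162 ≈ -938.55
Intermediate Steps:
-304090/((-18*1)²) = -304090/((-18)²) = -304090/324 = -304090*1/324 = -152045/162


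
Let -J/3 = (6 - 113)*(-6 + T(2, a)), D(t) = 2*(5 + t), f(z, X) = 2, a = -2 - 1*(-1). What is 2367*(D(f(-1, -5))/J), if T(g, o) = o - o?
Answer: -1841/107 ≈ -17.206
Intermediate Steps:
a = -1 (a = -2 + 1 = -1)
T(g, o) = 0
D(t) = 10 + 2*t
J = -1926 (J = -3*(6 - 113)*(-6 + 0) = -(-321)*(-6) = -3*642 = -1926)
2367*(D(f(-1, -5))/J) = 2367*((10 + 2*2)/(-1926)) = 2367*((10 + 4)*(-1/1926)) = 2367*(14*(-1/1926)) = 2367*(-7/963) = -1841/107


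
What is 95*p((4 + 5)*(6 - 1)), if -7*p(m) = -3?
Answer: 285/7 ≈ 40.714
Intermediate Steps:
p(m) = 3/7 (p(m) = -⅐*(-3) = 3/7)
95*p((4 + 5)*(6 - 1)) = 95*(3/7) = 285/7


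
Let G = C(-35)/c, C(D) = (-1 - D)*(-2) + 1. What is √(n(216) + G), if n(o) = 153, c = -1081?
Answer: 2*√44715565/1081 ≈ 12.372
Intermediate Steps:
C(D) = 3 + 2*D (C(D) = (2 + 2*D) + 1 = 3 + 2*D)
G = 67/1081 (G = (3 + 2*(-35))/(-1081) = (3 - 70)*(-1/1081) = -67*(-1/1081) = 67/1081 ≈ 0.061980)
√(n(216) + G) = √(153 + 67/1081) = √(165460/1081) = 2*√44715565/1081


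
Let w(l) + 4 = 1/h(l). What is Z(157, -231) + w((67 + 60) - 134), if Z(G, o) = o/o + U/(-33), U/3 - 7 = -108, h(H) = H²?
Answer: 3343/539 ≈ 6.2022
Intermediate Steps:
U = -303 (U = 21 + 3*(-108) = 21 - 324 = -303)
Z(G, o) = 112/11 (Z(G, o) = o/o - 303/(-33) = 1 - 303*(-1/33) = 1 + 101/11 = 112/11)
w(l) = -4 + l⁻² (w(l) = -4 + 1/(l²) = -4 + l⁻²)
Z(157, -231) + w((67 + 60) - 134) = 112/11 + (-4 + ((67 + 60) - 134)⁻²) = 112/11 + (-4 + (127 - 134)⁻²) = 112/11 + (-4 + (-7)⁻²) = 112/11 + (-4 + 1/49) = 112/11 - 195/49 = 3343/539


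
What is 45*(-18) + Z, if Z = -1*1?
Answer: -811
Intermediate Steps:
Z = -1
45*(-18) + Z = 45*(-18) - 1 = -810 - 1 = -811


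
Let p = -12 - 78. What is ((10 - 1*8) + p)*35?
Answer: -3080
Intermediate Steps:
p = -90
((10 - 1*8) + p)*35 = ((10 - 1*8) - 90)*35 = ((10 - 8) - 90)*35 = (2 - 90)*35 = -88*35 = -3080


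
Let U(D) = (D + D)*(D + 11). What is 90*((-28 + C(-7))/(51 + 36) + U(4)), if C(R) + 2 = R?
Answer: 312090/29 ≈ 10762.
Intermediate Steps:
C(R) = -2 + R
U(D) = 2*D*(11 + D) (U(D) = (2*D)*(11 + D) = 2*D*(11 + D))
90*((-28 + C(-7))/(51 + 36) + U(4)) = 90*((-28 + (-2 - 7))/(51 + 36) + 2*4*(11 + 4)) = 90*((-28 - 9)/87 + 2*4*15) = 90*(-37*1/87 + 120) = 90*(-37/87 + 120) = 90*(10403/87) = 312090/29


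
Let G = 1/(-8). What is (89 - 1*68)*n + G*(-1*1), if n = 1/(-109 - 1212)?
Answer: 1153/10568 ≈ 0.10910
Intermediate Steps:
G = -⅛ ≈ -0.12500
n = -1/1321 (n = 1/(-1321) = -1/1321 ≈ -0.00075700)
(89 - 1*68)*n + G*(-1*1) = (89 - 1*68)*(-1/1321) - (-1)/8 = (89 - 68)*(-1/1321) - ⅛*(-1) = 21*(-1/1321) + ⅛ = -21/1321 + ⅛ = 1153/10568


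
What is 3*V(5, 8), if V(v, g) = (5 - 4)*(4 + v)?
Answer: 27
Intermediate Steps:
V(v, g) = 4 + v (V(v, g) = 1*(4 + v) = 4 + v)
3*V(5, 8) = 3*(4 + 5) = 3*9 = 27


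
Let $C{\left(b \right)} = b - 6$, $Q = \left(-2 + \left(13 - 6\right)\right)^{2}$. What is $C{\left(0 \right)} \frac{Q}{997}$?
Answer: $- \frac{150}{997} \approx -0.15045$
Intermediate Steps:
$Q = 25$ ($Q = \left(-2 + 7\right)^{2} = 5^{2} = 25$)
$C{\left(b \right)} = -6 + b$ ($C{\left(b \right)} = b - 6 = -6 + b$)
$C{\left(0 \right)} \frac{Q}{997} = \left(-6 + 0\right) \frac{25}{997} = - 6 \cdot 25 \cdot \frac{1}{997} = \left(-6\right) \frac{25}{997} = - \frac{150}{997}$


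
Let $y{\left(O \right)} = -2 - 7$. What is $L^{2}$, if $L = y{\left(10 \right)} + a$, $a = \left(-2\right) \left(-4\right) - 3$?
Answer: $16$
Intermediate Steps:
$y{\left(O \right)} = -9$ ($y{\left(O \right)} = -2 - 7 = -9$)
$a = 5$ ($a = 8 - 3 = 5$)
$L = -4$ ($L = -9 + 5 = -4$)
$L^{2} = \left(-4\right)^{2} = 16$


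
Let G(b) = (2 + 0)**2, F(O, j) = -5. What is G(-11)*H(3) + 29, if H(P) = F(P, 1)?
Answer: 9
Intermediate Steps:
H(P) = -5
G(b) = 4 (G(b) = 2**2 = 4)
G(-11)*H(3) + 29 = 4*(-5) + 29 = -20 + 29 = 9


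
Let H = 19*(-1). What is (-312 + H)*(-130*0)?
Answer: 0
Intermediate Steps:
H = -19
(-312 + H)*(-130*0) = (-312 - 19)*(-130*0) = -331*0 = 0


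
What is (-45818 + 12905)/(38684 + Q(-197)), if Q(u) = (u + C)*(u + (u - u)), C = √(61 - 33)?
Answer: -2550527109/6004078397 - 12967722*√7/6004078397 ≈ -0.43051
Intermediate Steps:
C = 2*√7 (C = √28 = 2*√7 ≈ 5.2915)
Q(u) = u*(u + 2*√7) (Q(u) = (u + 2*√7)*(u + (u - u)) = (u + 2*√7)*(u + 0) = (u + 2*√7)*u = u*(u + 2*√7))
(-45818 + 12905)/(38684 + Q(-197)) = (-45818 + 12905)/(38684 - 197*(-197 + 2*√7)) = -32913/(38684 + (38809 - 394*√7)) = -32913/(77493 - 394*√7)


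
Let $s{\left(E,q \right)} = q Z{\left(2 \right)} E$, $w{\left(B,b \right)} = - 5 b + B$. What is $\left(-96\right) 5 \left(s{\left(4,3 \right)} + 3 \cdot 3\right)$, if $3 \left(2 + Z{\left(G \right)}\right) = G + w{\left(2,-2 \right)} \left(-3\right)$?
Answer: $72480$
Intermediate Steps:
$w{\left(B,b \right)} = B - 5 b$
$Z{\left(G \right)} = -14 + \frac{G}{3}$ ($Z{\left(G \right)} = -2 + \frac{G + \left(2 - -10\right) \left(-3\right)}{3} = -2 + \frac{G + \left(2 + 10\right) \left(-3\right)}{3} = -2 + \frac{G + 12 \left(-3\right)}{3} = -2 + \frac{G - 36}{3} = -2 + \frac{-36 + G}{3} = -2 + \left(-12 + \frac{G}{3}\right) = -14 + \frac{G}{3}$)
$s{\left(E,q \right)} = - \frac{40 E q}{3}$ ($s{\left(E,q \right)} = q \left(-14 + \frac{1}{3} \cdot 2\right) E = q \left(-14 + \frac{2}{3}\right) E = q \left(- \frac{40}{3}\right) E = - \frac{40 q}{3} E = - \frac{40 E q}{3}$)
$\left(-96\right) 5 \left(s{\left(4,3 \right)} + 3 \cdot 3\right) = \left(-96\right) 5 \left(\left(- \frac{40}{3}\right) 4 \cdot 3 + 3 \cdot 3\right) = - 480 \left(-160 + 9\right) = \left(-480\right) \left(-151\right) = 72480$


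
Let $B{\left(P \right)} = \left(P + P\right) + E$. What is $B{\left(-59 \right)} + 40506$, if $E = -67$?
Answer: $40321$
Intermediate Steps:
$B{\left(P \right)} = -67 + 2 P$ ($B{\left(P \right)} = \left(P + P\right) - 67 = 2 P - 67 = -67 + 2 P$)
$B{\left(-59 \right)} + 40506 = \left(-67 + 2 \left(-59\right)\right) + 40506 = \left(-67 - 118\right) + 40506 = -185 + 40506 = 40321$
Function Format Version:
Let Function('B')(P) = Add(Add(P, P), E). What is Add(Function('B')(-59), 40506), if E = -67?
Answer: 40321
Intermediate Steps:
Function('B')(P) = Add(-67, Mul(2, P)) (Function('B')(P) = Add(Add(P, P), -67) = Add(Mul(2, P), -67) = Add(-67, Mul(2, P)))
Add(Function('B')(-59), 40506) = Add(Add(-67, Mul(2, -59)), 40506) = Add(Add(-67, -118), 40506) = Add(-185, 40506) = 40321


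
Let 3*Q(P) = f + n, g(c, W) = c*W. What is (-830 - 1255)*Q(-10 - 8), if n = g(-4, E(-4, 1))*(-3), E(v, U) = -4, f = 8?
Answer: 27800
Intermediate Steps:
g(c, W) = W*c
n = -48 (n = -4*(-4)*(-3) = 16*(-3) = -48)
Q(P) = -40/3 (Q(P) = (8 - 48)/3 = (⅓)*(-40) = -40/3)
(-830 - 1255)*Q(-10 - 8) = (-830 - 1255)*(-40/3) = -2085*(-40/3) = 27800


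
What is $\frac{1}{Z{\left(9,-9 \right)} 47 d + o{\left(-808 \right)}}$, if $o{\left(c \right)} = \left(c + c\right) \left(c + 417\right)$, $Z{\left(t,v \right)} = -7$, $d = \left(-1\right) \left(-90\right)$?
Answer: $\frac{1}{602246} \approx 1.6605 \cdot 10^{-6}$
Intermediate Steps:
$d = 90$
$o{\left(c \right)} = 2 c \left(417 + c\right)$
$\frac{1}{Z{\left(9,-9 \right)} 47 d + o{\left(-808 \right)}} = \frac{1}{\left(-7\right) 47 \cdot 90 + 2 \left(-808\right) \left(417 - 808\right)} = \frac{1}{\left(-329\right) 90 + 2 \left(-808\right) \left(-391\right)} = \frac{1}{-29610 + 631856} = \frac{1}{602246}$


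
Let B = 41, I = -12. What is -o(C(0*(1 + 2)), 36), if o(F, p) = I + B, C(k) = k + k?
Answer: -29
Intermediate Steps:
C(k) = 2*k
o(F, p) = 29 (o(F, p) = -12 + 41 = 29)
-o(C(0*(1 + 2)), 36) = -1*29 = -29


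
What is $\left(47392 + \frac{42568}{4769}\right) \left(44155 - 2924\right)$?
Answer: $\frac{9320474364696}{4769} \approx 1.9544 \cdot 10^{9}$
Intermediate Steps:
$\left(47392 + \frac{42568}{4769}\right) \left(44155 - 2924\right) = \left(47392 + 42568 \cdot \frac{1}{4769}\right) 41231 = \left(47392 + \frac{42568}{4769}\right) 41231 = \frac{226055016}{4769} \cdot 41231 = \frac{9320474364696}{4769}$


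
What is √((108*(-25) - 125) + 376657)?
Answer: 2*√93458 ≈ 611.42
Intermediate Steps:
√((108*(-25) - 125) + 376657) = √((-2700 - 125) + 376657) = √(-2825 + 376657) = √373832 = 2*√93458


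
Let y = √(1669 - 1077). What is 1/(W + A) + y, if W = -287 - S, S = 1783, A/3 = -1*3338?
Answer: -1/12084 + 4*√37 ≈ 24.331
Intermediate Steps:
A = -10014 (A = 3*(-1*3338) = 3*(-3338) = -10014)
y = 4*√37 (y = √592 = 4*√37 ≈ 24.331)
W = -2070 (W = -287 - 1*1783 = -287 - 1783 = -2070)
1/(W + A) + y = 1/(-2070 - 10014) + 4*√37 = 1/(-12084) + 4*√37 = -1/12084 + 4*√37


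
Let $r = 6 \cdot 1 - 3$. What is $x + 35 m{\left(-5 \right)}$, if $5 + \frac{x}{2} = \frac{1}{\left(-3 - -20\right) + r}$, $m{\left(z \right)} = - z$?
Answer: $\frac{1651}{10} \approx 165.1$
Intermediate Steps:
$r = 3$ ($r = 6 - 3 = 3$)
$x = - \frac{99}{10}$ ($x = -10 + \frac{2}{\left(-3 - -20\right) + 3} = -10 + \frac{2}{\left(-3 + 20\right) + 3} = -10 + \frac{2}{17 + 3} = -10 + \frac{2}{20} = -10 + 2 \cdot \frac{1}{20} = -10 + \frac{1}{10} = - \frac{99}{10} \approx -9.9$)
$x + 35 m{\left(-5 \right)} = - \frac{99}{10} + 35 \left(\left(-1\right) \left(-5\right)\right) = - \frac{99}{10} + 35 \cdot 5 = - \frac{99}{10} + 175 = \frac{1651}{10}$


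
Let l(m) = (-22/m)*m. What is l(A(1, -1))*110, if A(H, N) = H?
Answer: -2420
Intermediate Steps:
l(m) = -22
l(A(1, -1))*110 = -22*110 = -2420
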